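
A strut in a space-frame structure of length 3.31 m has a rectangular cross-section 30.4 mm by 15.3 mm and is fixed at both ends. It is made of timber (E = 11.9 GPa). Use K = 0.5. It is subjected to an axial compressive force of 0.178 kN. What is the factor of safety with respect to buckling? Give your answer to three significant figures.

n ≈ 2.19

Buckling occurs about the weak axis: I_min = h·b³/12 with b = 15.3 mm (the shorter side).
I_min = 30.4×15.3³/12 = 9.073×10^3 mm⁴
I = 9.073×10^3 mm⁴ = 9.073×10^-9 m⁴
Effective length L_e = K·L = 0.5 × 3.31 = 1.655 m
P_cr = π²EI / L_e² = π² × 11.9×10⁹ × 9.073×10^-9 / 1.655² = 389.1 N
Factor of safety n = P_cr / P = 0.38906 / 0.178 = 2.19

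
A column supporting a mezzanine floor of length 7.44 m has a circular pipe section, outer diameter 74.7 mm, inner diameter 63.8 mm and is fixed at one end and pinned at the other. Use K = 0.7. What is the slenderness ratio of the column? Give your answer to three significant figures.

d_o = 74.7 mm, d_i = 63.8 mm
I = π(d_o⁴ − d_i⁴)/64 = π(74.7⁴ − 63.80⁴)/64 = 7.152×10^5 mm⁴
A = 1.186×10^3 mm²;  r_min = √(I/A) = √(7.152×10^5/1.186×10^3) = 24.56 mm
L_e = K·L = 0.7 × 7.44 m = 5.208 m = 5208.0 mm
λ = L_e / r_min = 5208.0 / 24.56 = 212

λ ≈ 212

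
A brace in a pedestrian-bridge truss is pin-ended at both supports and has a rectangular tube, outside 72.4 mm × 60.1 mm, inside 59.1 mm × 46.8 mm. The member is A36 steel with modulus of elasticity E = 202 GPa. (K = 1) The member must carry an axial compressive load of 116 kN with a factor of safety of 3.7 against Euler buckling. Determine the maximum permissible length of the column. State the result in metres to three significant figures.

L_max ≈ 1.93 m

Weak-axis I_min = (h_o·b_o³ − h_i·b_i³)/12 with b_o = 60.1, b_i = 46.80 mm (shorter outer/inner sides).
I_min = (72.4×60.1³ − 59.10×46.80³)/12 = 8.049×10^5 mm⁴
I = 8.049×10^-7 m⁴
Required critical load P_cr = n·P = 3.7 × 116 = 429.2 kN = 4.292×10^5 N
From P_cr = π²EI/(K·L)²:  L = (1/K)·√(π²EI/P_cr) = (1/1)·√(π²×2.02×10^11×8.049×10^-7/4.292×10^5)
L = 1.93 m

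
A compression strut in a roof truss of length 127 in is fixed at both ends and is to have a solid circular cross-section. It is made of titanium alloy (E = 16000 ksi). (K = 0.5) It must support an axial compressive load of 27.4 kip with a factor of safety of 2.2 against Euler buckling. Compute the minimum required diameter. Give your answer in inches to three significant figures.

Required P_cr = n·P = 2.2 × 27.4 = 60.28 kip
L_e = K·L = 0.5 × 127 = 63.50 in
Required I = P_cr·L_e²/(π²E) = 6.028×10^4 × 63.50² / (π² × 1.60×10^7) = 1.539 in⁴
Solid circle: I = πd⁴/64  ⇒  d = (64I/π)^(1/4) = (64×1.539/π)^(1/4) = 2.37 in

d ≈ 2.37 in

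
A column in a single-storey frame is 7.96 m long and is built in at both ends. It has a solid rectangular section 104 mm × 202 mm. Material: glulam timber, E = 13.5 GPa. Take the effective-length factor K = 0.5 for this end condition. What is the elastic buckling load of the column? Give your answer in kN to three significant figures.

P_cr ≈ 159 kN

Buckling occurs about the weak axis: I_min = h·b³/12 with b = 104 mm (the shorter side).
I_min = 202×104³/12 = 1.894×10^7 mm⁴
I = 1.894×10^7 mm⁴ = 1.894×10^-5 m⁴
Effective length L_e = K·L = 0.5 × 7.96 = 3.980 m
P_cr = π²EI / L_e² = π² × 13.5×10⁹ × 1.894×10^-5 / 3.980² = 1.593×10^5 N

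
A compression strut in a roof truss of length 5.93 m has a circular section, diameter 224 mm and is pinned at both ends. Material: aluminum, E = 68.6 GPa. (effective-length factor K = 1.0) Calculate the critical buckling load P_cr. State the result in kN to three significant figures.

P_cr ≈ 2380 kN

I = πd⁴/64 = π×224⁴/64 = 1.236×10^8 mm⁴
I = 1.236×10^8 mm⁴ = 1.236×10^-4 m⁴
Effective length L_e = K·L = 1 × 5.93 = 5.930 m
P_cr = π²EI / L_e² = π² × 68.6×10⁹ × 1.236×10^-4 / 5.930² = 2.379×10^6 N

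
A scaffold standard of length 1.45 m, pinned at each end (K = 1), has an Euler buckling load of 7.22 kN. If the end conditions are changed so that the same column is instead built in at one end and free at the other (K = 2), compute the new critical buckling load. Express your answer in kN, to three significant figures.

P_cr ≈ 1.80 kN

P_cr ∝ 1/K², so P_cr,new = P_cr,old × (K_old/K_new)² = 7.22 × (1/2)²
= 7.22 × 0.2500 = 1.80 kN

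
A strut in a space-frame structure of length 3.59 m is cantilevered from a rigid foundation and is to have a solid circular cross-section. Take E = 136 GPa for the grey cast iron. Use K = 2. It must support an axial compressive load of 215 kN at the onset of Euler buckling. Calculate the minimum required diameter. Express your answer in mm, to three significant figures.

d ≈ 114 mm

L_e = K·L = 2 × 3.59 = 7.180 m
Required I = P_cr·L_e²/(π²E) = 2.150×10^5 × 7.180² / (π² × 1.36×10^11) = 8.258×10^-6 m⁴
I_req = 8.258×10^6 mm⁴
Solid circle: I = πd⁴/64  ⇒  d = (64I/π)^(1/4) = (64×8.258×10^6/π)^(1/4) = 114 mm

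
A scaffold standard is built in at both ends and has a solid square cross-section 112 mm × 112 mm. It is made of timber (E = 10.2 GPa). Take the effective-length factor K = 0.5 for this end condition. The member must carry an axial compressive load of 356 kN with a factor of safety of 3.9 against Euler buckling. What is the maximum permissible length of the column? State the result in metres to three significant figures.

L_max ≈ 1.95 m

I = a⁴/12 = 112⁴/12 = 1.311×10^7 mm⁴
I = 1.311×10^-5 m⁴
Required critical load P_cr = n·P = 3.9 × 356 = 1388 kN = 1.388×10^6 N
From P_cr = π²EI/(K·L)²:  L = (1/K)·√(π²EI/P_cr) = (1/0.5)·√(π²×1.02×10^10×1.311×10^-5/1.388×10^6)
L = 1.95 m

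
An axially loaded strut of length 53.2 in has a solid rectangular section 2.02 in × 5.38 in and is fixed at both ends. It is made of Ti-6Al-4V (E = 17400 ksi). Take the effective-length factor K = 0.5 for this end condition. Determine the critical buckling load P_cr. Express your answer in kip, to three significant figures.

Buckling occurs about the weak axis: I_min = h·b³/12 with b = 2.02 in (the shorter side).
I_min = 5.38×2.02³/12 = 3.695 in⁴
Effective length L_e = K·L = 0.5 × 53.2 = 26.60 in
P_cr = π²EI / L_e² = π² × 17400×10³ × 3.695 / 26.60² = 8.969×10^5 lb

P_cr ≈ 897 kip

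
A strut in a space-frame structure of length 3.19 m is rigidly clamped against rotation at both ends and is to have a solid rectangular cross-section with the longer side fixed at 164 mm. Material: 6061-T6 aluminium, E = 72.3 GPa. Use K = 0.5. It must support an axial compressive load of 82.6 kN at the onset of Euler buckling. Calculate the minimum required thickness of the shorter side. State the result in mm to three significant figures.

b ≈ 27.8 mm

L_e = K·L = 0.5 × 3.19 = 1.595 m
Required I = P_cr·L_e²/(π²E) = 8.260×10^4 × 1.595² / (π² × 7.23×10^10) = 2.945×10^-7 m⁴
I_req = 2.945×10^5 mm⁴
Rectangle, weak axis: I_min = h·b³/12 with h = 164 mm fixed  ⇒  b = (12I/h)^(1/3) = 27.8 mm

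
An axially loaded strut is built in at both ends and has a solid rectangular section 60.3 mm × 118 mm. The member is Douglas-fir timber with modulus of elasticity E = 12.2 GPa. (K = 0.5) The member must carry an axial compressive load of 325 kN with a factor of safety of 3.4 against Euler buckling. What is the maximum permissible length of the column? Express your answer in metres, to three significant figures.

L_max ≈ 0.969 m

Buckling occurs about the weak axis: I_min = h·b³/12 with b = 60.3 mm (the shorter side).
I_min = 118×60.3³/12 = 2.156×10^6 mm⁴
I = 2.156×10^-6 m⁴
Required critical load P_cr = n·P = 3.4 × 325 = 1105 kN = 1.105×10^6 N
From P_cr = π²EI/(K·L)²:  L = (1/K)·√(π²EI/P_cr) = (1/0.5)·√(π²×1.22×10^10×2.156×10^-6/1.105×10^6)
L = 0.969 m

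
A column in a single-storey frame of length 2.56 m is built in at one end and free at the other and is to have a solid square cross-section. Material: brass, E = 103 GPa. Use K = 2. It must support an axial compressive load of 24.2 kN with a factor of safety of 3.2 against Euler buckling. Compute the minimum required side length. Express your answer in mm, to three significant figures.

Required P_cr = n·P = 3.2 × 24.2 = 77.44 kN
L_e = K·L = 2 × 2.56 = 5.120 m
Required I = P_cr·L_e²/(π²E) = 7.744×10^4 × 5.120² / (π² × 1.03×10^11) = 1.997×10^-6 m⁴
I_req = 1.997×10^6 mm⁴
Solid square: I = a⁴/12  ⇒  a = (12I)^(1/4) = (12×1.997×10^6)^(1/4) = 70.0 mm

a ≈ 70.0 mm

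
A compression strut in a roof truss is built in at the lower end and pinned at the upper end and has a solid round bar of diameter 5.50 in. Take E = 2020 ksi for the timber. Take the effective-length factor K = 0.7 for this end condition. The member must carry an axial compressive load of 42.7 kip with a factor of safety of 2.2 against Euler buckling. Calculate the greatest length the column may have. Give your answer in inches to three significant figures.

L_max ≈ 139 in

I = πd⁴/64 = π×5.50⁴/64 = 44.92 in⁴
Required critical load P_cr = n·P = 2.2 × 42.7 = 93.94 kip = 9.394×10^4 lb
From P_cr = π²EI/(K·L)²:  L = (1/K)·√(π²EI/P_cr) = (1/0.7)·√(π²×2.02×10^6×44.92/9.394×10^4)
L = 139 in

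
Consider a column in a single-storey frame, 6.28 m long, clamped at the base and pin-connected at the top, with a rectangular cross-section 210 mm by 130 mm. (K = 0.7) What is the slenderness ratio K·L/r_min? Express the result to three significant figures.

λ ≈ 117

Buckling occurs about the weak axis: I_min = h·b³/12 with b = 130 mm (the shorter side).
I_min = 210×130³/12 = 3.845×10^7 mm⁴
A = 2.730×10^4 mm²;  r_min = √(I/A) = √(3.845×10^7/2.730×10^4) = 37.53 mm
L_e = K·L = 0.7 × 6.28 m = 4.396 m = 4396.0 mm
λ = L_e / r_min = 4396.0 / 37.53 = 117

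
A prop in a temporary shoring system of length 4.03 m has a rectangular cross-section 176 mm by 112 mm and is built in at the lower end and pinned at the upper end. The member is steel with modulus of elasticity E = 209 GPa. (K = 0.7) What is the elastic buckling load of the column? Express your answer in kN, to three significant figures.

P_cr ≈ 5340 kN

Buckling occurs about the weak axis: I_min = h·b³/12 with b = 112 mm (the shorter side).
I_min = 176×112³/12 = 2.061×10^7 mm⁴
I = 2.061×10^7 mm⁴ = 2.061×10^-5 m⁴
Effective length L_e = K·L = 0.7 × 4.03 = 2.821 m
P_cr = π²EI / L_e² = π² × 209×10⁹ × 2.061×10^-5 / 2.821² = 5.341×10^6 N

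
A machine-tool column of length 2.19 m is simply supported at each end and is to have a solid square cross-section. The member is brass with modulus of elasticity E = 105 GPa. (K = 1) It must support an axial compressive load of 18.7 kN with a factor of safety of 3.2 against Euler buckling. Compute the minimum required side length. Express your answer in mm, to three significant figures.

Required P_cr = n·P = 3.2 × 18.7 = 59.84 kN
L_e = K·L = 1 × 2.19 = 2.190 m
Required I = P_cr·L_e²/(π²E) = 5.984×10^4 × 2.190² / (π² × 1.05×10^11) = 2.769×10^-7 m⁴
I_req = 2.769×10^5 mm⁴
Solid square: I = a⁴/12  ⇒  a = (12I)^(1/4) = (12×2.769×10^5)^(1/4) = 42.7 mm

a ≈ 42.7 mm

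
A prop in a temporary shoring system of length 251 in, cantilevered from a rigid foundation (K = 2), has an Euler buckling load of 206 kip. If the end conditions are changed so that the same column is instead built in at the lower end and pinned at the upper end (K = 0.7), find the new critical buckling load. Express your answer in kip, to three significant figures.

P_cr ≈ 1680 kip

P_cr ∝ 1/K², so P_cr,new = P_cr,old × (K_old/K_new)² = 206 × (2/0.7)²
= 206 × 8.163 = 1680 kip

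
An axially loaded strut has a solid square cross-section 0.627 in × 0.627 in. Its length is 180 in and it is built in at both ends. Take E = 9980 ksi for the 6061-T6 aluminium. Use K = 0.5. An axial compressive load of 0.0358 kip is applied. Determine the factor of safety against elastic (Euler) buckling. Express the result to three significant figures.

I = a⁴/12 = 0.627⁴/12 = 1.288×10^-2 in⁴
Effective length L_e = K·L = 0.5 × 180 = 90.00 in
P_cr = π²EI / L_e² = π² × 9980×10³ × 1.288×10^-2 / 90.00² = 156.6 lb
Factor of safety n = P_cr / P = 0.15662 / 0.0358 = 4.37

n ≈ 4.37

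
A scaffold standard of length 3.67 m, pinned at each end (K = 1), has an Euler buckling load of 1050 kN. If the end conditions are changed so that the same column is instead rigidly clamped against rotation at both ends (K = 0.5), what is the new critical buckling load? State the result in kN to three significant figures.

P_cr ∝ 1/K², so P_cr,new = P_cr,old × (K_old/K_new)² = 1050 × (1/0.5)²
= 1050 × 4.000 = 4200 kN

P_cr ≈ 4200 kN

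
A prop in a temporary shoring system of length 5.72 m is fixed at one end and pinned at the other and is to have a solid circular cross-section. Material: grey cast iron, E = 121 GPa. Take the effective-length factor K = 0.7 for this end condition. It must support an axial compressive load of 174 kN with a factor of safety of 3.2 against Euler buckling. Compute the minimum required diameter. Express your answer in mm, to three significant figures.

d ≈ 111 mm

Required P_cr = n·P = 3.2 × 174 = 556.8 kN
L_e = K·L = 0.7 × 5.72 = 4.004 m
Required I = P_cr·L_e²/(π²E) = 5.568×10^5 × 4.004² / (π² × 1.21×10^11) = 7.475×10^-6 m⁴
I_req = 7.475×10^6 mm⁴
Solid circle: I = πd⁴/64  ⇒  d = (64I/π)^(1/4) = (64×7.475×10^6/π)^(1/4) = 111 mm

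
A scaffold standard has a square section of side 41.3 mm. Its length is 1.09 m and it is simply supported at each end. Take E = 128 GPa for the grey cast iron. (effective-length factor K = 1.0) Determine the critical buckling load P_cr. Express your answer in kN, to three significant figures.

P_cr ≈ 258 kN

I = a⁴/12 = 41.3⁴/12 = 2.424×10^5 mm⁴
I = 2.424×10^5 mm⁴ = 2.424×10^-7 m⁴
Effective length L_e = K·L = 1 × 1.09 = 1.090 m
P_cr = π²EI / L_e² = π² × 128×10⁹ × 2.424×10^-7 / 1.090² = 2.578×10^5 N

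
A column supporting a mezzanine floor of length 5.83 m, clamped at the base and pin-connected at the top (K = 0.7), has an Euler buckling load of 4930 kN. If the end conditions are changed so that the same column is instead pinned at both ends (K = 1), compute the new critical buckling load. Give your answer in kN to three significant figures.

P_cr ∝ 1/K², so P_cr,new = P_cr,old × (K_old/K_new)² = 4930 × (0.7/1)²
= 4930 × 0.4900 = 2420 kN

P_cr ≈ 2420 kN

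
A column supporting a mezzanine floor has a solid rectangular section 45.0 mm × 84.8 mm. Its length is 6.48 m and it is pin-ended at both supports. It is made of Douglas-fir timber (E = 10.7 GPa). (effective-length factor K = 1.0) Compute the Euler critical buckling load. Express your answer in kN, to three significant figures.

Buckling occurs about the weak axis: I_min = h·b³/12 with b = 45.0 mm (the shorter side).
I_min = 84.8×45.0³/12 = 6.439×10^5 mm⁴
I = 6.439×10^5 mm⁴ = 6.439×10^-7 m⁴
Effective length L_e = K·L = 1 × 6.48 = 6.480 m
P_cr = π²EI / L_e² = π² × 10.7×10⁹ × 6.439×10^-7 / 6.480² = 1.620×10^3 N

P_cr ≈ 1.62 kN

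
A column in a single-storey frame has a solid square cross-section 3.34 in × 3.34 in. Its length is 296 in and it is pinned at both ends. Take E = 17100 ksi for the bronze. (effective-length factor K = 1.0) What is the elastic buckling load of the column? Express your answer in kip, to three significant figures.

I = a⁴/12 = 3.34⁴/12 = 10.37 in⁴
Effective length L_e = K·L = 1 × 296 = 296.0 in
P_cr = π²EI / L_e² = π² × 17100×10³ × 10.37 / 296.0² = 1.998×10^4 lb

P_cr ≈ 20.0 kip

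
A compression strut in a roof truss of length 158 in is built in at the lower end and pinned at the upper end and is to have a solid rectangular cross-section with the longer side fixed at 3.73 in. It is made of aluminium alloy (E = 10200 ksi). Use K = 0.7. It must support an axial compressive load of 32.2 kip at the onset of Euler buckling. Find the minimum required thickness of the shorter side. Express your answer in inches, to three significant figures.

b ≈ 2.33 in

L_e = K·L = 0.7 × 158 = 110.6 in
Required I = P_cr·L_e²/(π²E) = 3.220×10^4 × 110.6² / (π² × 1.02×10^7) = 3.913 in⁴
Rectangle, weak axis: I_min = h·b³/12 with h = 3.73 in fixed  ⇒  b = (12I/h)^(1/3) = 2.33 in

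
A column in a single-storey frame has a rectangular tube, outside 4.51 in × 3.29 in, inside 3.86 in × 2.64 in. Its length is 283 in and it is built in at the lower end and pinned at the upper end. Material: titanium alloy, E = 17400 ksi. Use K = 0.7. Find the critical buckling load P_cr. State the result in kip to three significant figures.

Weak-axis I_min = (h_o·b_o³ − h_i·b_i³)/12 with b_o = 3.29, b_i = 2.640 in (shorter outer/inner sides).
I_min = (4.51×3.29³ − 3.860×2.640³)/12 = 7.465 in⁴
Effective length L_e = K·L = 0.7 × 283 = 198.1 in
P_cr = π²EI / L_e² = π² × 17400×10³ × 7.465 / 198.1² = 3.267×10^4 lb

P_cr ≈ 32.7 kip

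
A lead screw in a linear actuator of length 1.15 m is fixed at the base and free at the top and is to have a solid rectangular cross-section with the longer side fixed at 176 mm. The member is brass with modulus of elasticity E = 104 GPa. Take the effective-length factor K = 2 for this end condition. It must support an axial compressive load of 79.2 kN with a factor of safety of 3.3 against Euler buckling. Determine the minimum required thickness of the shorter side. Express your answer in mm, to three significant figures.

b ≈ 45.1 mm

Required P_cr = n·P = 3.3 × 79.2 = 261.4 kN
L_e = K·L = 2 × 1.15 = 2.300 m
Required I = P_cr·L_e²/(π²E) = 2.614×10^5 × 2.300² / (π² × 1.04×10^11) = 1.347×10^-6 m⁴
I_req = 1.347×10^6 mm⁴
Rectangle, weak axis: I_min = h·b³/12 with h = 176 mm fixed  ⇒  b = (12I/h)^(1/3) = 45.1 mm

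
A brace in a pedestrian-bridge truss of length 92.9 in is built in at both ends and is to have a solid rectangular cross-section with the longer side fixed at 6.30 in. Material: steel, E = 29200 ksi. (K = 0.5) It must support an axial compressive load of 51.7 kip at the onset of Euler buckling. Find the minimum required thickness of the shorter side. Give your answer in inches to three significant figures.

b ≈ 0.903 in

L_e = K·L = 0.5 × 92.9 = 46.45 in
Required I = P_cr·L_e²/(π²E) = 5.170×10^4 × 46.45² / (π² × 2.92×10^7) = 0.3871 in⁴
Rectangle, weak axis: I_min = h·b³/12 with h = 6.30 in fixed  ⇒  b = (12I/h)^(1/3) = 0.903 in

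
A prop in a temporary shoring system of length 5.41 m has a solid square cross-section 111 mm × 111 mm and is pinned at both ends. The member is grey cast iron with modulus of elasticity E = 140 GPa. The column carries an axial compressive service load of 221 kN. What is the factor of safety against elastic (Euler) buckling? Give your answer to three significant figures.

n ≈ 2.70

I = a⁴/12 = 111⁴/12 = 1.265×10^7 mm⁴
I = 1.265×10^7 mm⁴ = 1.265×10^-5 m⁴
Effective length L_e = K·L = 1 × 5.41 = 5.410 m
P_cr = π²EI / L_e² = π² × 140×10⁹ × 1.265×10^-5 / 5.410² = 5.972×10^5 N
Factor of safety n = P_cr / P = 597.23 / 221 = 2.70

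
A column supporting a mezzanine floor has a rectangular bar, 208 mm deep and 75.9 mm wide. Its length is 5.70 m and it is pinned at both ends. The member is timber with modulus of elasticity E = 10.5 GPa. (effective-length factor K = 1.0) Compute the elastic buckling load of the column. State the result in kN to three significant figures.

P_cr ≈ 24.2 kN

Buckling occurs about the weak axis: I_min = h·b³/12 with b = 75.9 mm (the shorter side).
I_min = 208×75.9³/12 = 7.579×10^6 mm⁴
I = 7.579×10^6 mm⁴ = 7.579×10^-6 m⁴
Effective length L_e = K·L = 1 × 5.70 = 5.700 m
P_cr = π²EI / L_e² = π² × 10.5×10⁹ × 7.579×10^-6 / 5.700² = 2.417×10^4 N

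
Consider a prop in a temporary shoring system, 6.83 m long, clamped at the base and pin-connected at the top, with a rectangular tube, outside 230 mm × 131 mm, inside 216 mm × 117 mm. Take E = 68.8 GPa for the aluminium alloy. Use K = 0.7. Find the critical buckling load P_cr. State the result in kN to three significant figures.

Weak-axis I_min = (h_o·b_o³ − h_i·b_i³)/12 with b_o = 131, b_i = 117.0 mm (shorter outer/inner sides).
I_min = (230×131³ − 216.0×117.0³)/12 = 1.426×10^7 mm⁴
I = 1.426×10^7 mm⁴ = 1.426×10^-5 m⁴
Effective length L_e = K·L = 0.7 × 6.83 = 4.781 m
P_cr = π²EI / L_e² = π² × 68.8×10⁹ × 1.426×10^-5 / 4.781² = 4.236×10^5 N

P_cr ≈ 424 kN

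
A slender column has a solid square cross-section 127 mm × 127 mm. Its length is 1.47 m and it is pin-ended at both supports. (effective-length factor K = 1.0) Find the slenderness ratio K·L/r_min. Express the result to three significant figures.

I = a⁴/12 = 127⁴/12 = 2.168×10^7 mm⁴
A = 1.613×10^4 mm²;  r_min = √(I/A) = √(2.168×10^7/1.613×10^4) = 36.66 mm
L_e = K·L = 1 × 1.47 m = 1.470 m = 1470.0 mm
λ = L_e / r_min = 1470.0 / 36.66 = 40.1

λ ≈ 40.1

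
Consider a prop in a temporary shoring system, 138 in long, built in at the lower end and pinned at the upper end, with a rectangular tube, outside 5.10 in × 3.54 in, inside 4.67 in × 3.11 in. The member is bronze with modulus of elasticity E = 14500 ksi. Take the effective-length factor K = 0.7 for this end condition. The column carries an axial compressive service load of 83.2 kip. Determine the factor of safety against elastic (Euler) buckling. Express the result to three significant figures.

n ≈ 1.32

Weak-axis I_min = (h_o·b_o³ − h_i·b_i³)/12 with b_o = 3.54, b_i = 3.110 in (shorter outer/inner sides).
I_min = (5.10×3.54³ − 4.670×3.110³)/12 = 7.148 in⁴
Effective length L_e = K·L = 0.7 × 138 = 96.60 in
P_cr = π²EI / L_e² = π² × 14500×10³ × 7.148 / 96.60² = 1.096×10^5 lb
Factor of safety n = P_cr / P = 109.62 / 83.2 = 1.32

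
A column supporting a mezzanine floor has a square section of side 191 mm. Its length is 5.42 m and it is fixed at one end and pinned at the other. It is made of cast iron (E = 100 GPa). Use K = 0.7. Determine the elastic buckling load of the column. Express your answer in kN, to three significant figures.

I = a⁴/12 = 191⁴/12 = 1.109×10^8 mm⁴
I = 1.109×10^8 mm⁴ = 1.109×10^-4 m⁴
Effective length L_e = K·L = 0.7 × 5.42 = 3.794 m
P_cr = π²EI / L_e² = π² × 100×10⁹ × 1.109×10^-4 / 3.794² = 7.604×10^6 N

P_cr ≈ 7600 kN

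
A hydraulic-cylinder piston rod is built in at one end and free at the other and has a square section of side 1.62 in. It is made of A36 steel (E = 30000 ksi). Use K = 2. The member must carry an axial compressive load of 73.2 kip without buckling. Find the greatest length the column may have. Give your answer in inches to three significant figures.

I = a⁴/12 = 1.62⁴/12 = 0.5740 in⁴
At the buckling limit P_cr = P = 7.320×10^4 lb
From P_cr = π²EI/(K·L)²:  L = (1/K)·√(π²EI/P_cr) = (1/2)·√(π²×3.00×10^7×0.5740/7.320×10^4)
L = 24.1 in

L_max ≈ 24.1 in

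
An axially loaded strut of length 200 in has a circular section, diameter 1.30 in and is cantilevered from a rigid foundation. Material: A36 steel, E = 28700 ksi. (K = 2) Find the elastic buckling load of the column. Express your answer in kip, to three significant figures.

I = πd⁴/64 = π×1.30⁴/64 = 0.1402 in⁴
Effective length L_e = K·L = 2 × 200 = 400.0 in
P_cr = π²EI / L_e² = π² × 28700×10³ × 0.1402 / 400.0² = 248.2 lb

P_cr ≈ 0.248 kip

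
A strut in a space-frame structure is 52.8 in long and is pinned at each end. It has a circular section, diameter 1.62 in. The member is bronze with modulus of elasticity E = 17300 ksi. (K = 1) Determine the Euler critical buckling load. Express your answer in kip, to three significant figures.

I = πd⁴/64 = π×1.62⁴/64 = 0.3381 in⁴
Effective length L_e = K·L = 1 × 52.8 = 52.80 in
P_cr = π²EI / L_e² = π² × 17300×10³ × 0.3381 / 52.80² = 2.071×10^4 lb

P_cr ≈ 20.7 kip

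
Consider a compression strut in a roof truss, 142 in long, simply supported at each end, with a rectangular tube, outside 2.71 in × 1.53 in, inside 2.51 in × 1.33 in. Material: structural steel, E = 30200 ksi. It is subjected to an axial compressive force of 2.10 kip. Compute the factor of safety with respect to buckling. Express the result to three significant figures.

n ≈ 2.23

Weak-axis I_min = (h_o·b_o³ − h_i·b_i³)/12 with b_o = 1.53, b_i = 1.330 in (shorter outer/inner sides).
I_min = (2.71×1.53³ − 2.510×1.330³)/12 = 0.3167 in⁴
Effective length L_e = K·L = 1 × 142 = 142.0 in
P_cr = π²EI / L_e² = π² × 30200×10³ × 0.3167 / 142.0² = 4.682×10^3 lb
Factor of safety n = P_cr / P = 4.6821 / 2.10 = 2.23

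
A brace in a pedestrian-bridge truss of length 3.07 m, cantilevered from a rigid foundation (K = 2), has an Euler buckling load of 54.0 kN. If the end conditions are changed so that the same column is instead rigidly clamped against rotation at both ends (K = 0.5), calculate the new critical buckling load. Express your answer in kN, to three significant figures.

P_cr ≈ 864 kN

P_cr ∝ 1/K², so P_cr,new = P_cr,old × (K_old/K_new)² = 54.0 × (2/0.5)²
= 54.0 × 16.00 = 864 kN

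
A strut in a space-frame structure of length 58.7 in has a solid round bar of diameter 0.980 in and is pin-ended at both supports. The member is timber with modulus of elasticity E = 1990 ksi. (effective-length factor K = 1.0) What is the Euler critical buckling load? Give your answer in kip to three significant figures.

I = πd⁴/64 = π×0.980⁴/64 = 4.528×10^-2 in⁴
Effective length L_e = K·L = 1 × 58.7 = 58.70 in
P_cr = π²EI / L_e² = π² × 1990×10³ × 4.528×10^-2 / 58.70² = 258.1 lb

P_cr ≈ 0.258 kip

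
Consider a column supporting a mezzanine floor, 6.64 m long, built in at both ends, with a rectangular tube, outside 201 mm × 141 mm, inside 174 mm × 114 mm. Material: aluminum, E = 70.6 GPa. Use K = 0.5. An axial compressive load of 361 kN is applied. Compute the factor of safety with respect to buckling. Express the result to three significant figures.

n ≈ 4.46

Weak-axis I_min = (h_o·b_o³ − h_i·b_i³)/12 with b_o = 141, b_i = 114.0 mm (shorter outer/inner sides).
I_min = (201×141³ − 174.0×114.0³)/12 = 2.547×10^7 mm⁴
I = 2.547×10^7 mm⁴ = 2.547×10^-5 m⁴
Effective length L_e = K·L = 0.5 × 6.64 = 3.320 m
P_cr = π²EI / L_e² = π² × 70.6×10⁹ × 2.547×10^-5 / 3.320² = 1.610×10^6 N
Factor of safety n = P_cr / P = 1610.2 / 361 = 4.46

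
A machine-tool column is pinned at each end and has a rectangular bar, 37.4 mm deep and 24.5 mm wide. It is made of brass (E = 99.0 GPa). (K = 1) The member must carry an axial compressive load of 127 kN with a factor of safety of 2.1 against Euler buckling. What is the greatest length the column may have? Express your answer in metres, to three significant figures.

L_max ≈ 0.410 m

Buckling occurs about the weak axis: I_min = h·b³/12 with b = 24.5 mm (the shorter side).
I_min = 37.4×24.5³/12 = 4.583×10^4 mm⁴
I = 4.583×10^-8 m⁴
Required critical load P_cr = n·P = 2.1 × 127 = 266.7 kN = 2.667×10^5 N
From P_cr = π²EI/(K·L)²:  L = (1/K)·√(π²EI/P_cr) = (1/1)·√(π²×9.90×10^10×4.583×10^-8/2.667×10^5)
L = 0.410 m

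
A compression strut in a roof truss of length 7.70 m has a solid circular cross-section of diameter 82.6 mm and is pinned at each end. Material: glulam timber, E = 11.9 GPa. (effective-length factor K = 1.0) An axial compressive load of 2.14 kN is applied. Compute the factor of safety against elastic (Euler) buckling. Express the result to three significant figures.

n ≈ 2.12

I = πd⁴/64 = π×82.6⁴/64 = 2.285×10^6 mm⁴
I = 2.285×10^6 mm⁴ = 2.285×10^-6 m⁴
Effective length L_e = K·L = 1 × 7.70 = 7.700 m
P_cr = π²EI / L_e² = π² × 11.9×10⁹ × 2.285×10^-6 / 7.700² = 4.526×10^3 N
Factor of safety n = P_cr / P = 4.5264 / 2.14 = 2.12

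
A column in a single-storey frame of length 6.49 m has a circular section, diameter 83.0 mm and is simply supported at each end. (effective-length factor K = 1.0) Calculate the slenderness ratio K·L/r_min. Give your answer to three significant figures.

For a solid circle r = d/4 = 83.0/4 = 20.75 mm
L_e = K·L = 1 × 6.49 m = 6.490 m = 6490.0 mm
λ = L_e / r_min = 6490.0 / 20.75 = 313

λ ≈ 313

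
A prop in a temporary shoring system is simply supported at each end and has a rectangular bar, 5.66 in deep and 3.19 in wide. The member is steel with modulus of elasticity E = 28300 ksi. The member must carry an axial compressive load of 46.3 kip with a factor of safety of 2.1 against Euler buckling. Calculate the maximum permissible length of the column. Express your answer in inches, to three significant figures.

Buckling occurs about the weak axis: I_min = h·b³/12 with b = 3.19 in (the shorter side).
I_min = 5.66×3.19³/12 = 15.31 in⁴
Required critical load P_cr = n·P = 2.1 × 46.3 = 97.23 kip = 9.723×10^4 lb
From P_cr = π²EI/(K·L)²:  L = (1/K)·√(π²EI/P_cr) = (1/1)·√(π²×2.83×10^7×15.31/9.723×10^4)
L = 210 in

L_max ≈ 210 in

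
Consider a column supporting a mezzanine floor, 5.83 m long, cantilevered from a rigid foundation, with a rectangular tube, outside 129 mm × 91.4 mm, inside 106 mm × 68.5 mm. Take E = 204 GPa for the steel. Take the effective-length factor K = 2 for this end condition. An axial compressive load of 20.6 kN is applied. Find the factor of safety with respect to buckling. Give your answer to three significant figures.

Weak-axis I_min = (h_o·b_o³ − h_i·b_i³)/12 with b_o = 91.4, b_i = 68.50 mm (shorter outer/inner sides).
I_min = (129×91.4³ − 106.0×68.50³)/12 = 5.369×10^6 mm⁴
I = 5.369×10^6 mm⁴ = 5.369×10^-6 m⁴
Effective length L_e = K·L = 2 × 5.83 = 11.66 m
P_cr = π²EI / L_e² = π² × 204×10⁹ × 5.369×10^-6 / 11.66² = 7.951×10^4 N
Factor of safety n = P_cr / P = 79.511 / 20.6 = 3.86

n ≈ 3.86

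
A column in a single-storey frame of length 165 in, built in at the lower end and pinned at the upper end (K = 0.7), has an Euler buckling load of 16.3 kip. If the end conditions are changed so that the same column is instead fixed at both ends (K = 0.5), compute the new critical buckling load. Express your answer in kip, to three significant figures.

P_cr ∝ 1/K², so P_cr,new = P_cr,old × (K_old/K_new)² = 16.3 × (0.7/0.5)²
= 16.3 × 1.960 = 31.9 kip

P_cr ≈ 31.9 kip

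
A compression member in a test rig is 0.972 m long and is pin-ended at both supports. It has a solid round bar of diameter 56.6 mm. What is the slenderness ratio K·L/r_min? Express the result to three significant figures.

For a solid circle r = d/4 = 56.6/4 = 14.15 mm
L_e = K·L = 1 × 0.972 m = 0.9720 m = 972.00 mm
λ = L_e / r_min = 972.00 / 14.15 = 68.7

λ ≈ 68.7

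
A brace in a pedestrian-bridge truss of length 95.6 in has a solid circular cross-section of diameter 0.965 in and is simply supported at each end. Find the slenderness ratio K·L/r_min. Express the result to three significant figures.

λ ≈ 396

For a solid circle r = d/4 = 0.965/4 = 0.2412 in
L_e = K·L = 1 × 95.6 = 95.60 in
λ = L_e / r_min = 95.600 / 0.2412 = 396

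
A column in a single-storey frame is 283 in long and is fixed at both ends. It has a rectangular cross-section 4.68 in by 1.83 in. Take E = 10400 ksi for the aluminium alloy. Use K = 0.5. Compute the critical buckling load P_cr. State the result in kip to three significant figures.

P_cr ≈ 12.3 kip

Buckling occurs about the weak axis: I_min = h·b³/12 with b = 1.83 in (the shorter side).
I_min = 4.68×1.83³/12 = 2.390 in⁴
Effective length L_e = K·L = 0.5 × 283 = 141.5 in
P_cr = π²EI / L_e² = π² × 10400×10³ × 2.390 / 141.5² = 1.225×10^4 lb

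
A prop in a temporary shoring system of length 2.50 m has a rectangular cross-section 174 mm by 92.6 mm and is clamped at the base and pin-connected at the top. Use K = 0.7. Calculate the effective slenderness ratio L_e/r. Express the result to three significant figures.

Buckling occurs about the weak axis: I_min = h·b³/12 with b = 92.6 mm (the shorter side).
I_min = 174×92.6³/12 = 1.151×10^7 mm⁴
A = 1.611×10^4 mm²;  r_min = √(I/A) = √(1.151×10^7/1.611×10^4) = 26.73 mm
L_e = K·L = 0.7 × 2.50 m = 1.750 m = 1750.0 mm
λ = L_e / r_min = 1750.0 / 26.73 = 65.5

λ ≈ 65.5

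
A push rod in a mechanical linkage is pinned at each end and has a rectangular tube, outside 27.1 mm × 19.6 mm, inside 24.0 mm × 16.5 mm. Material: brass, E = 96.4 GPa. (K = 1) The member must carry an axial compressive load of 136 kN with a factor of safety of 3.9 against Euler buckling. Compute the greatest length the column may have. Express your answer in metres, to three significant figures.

Weak-axis I_min = (h_o·b_o³ − h_i·b_i³)/12 with b_o = 19.6, b_i = 16.50 mm (shorter outer/inner sides).
I_min = (27.1×19.6³ − 24.00×16.50³)/12 = 8.020×10^3 mm⁴
I = 8.020×10^-9 m⁴
Required critical load P_cr = n·P = 3.9 × 136 = 530.4 kN = 5.304×10^5 N
From P_cr = π²EI/(K·L)²:  L = (1/K)·√(π²EI/P_cr) = (1/1)·√(π²×9.64×10^10×8.020×10^-9/5.304×10^5)
L = 0.120 m

L_max ≈ 0.120 m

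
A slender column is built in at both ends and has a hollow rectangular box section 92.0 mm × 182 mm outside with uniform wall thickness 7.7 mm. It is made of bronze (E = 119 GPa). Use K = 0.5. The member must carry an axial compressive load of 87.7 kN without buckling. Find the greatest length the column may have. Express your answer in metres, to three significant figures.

L_max ≈ 17.3 m

Inner dimensions: h_i = 182 − 2×7.7 = 166.6 mm, b_i = 92.0 − 2×7.7 = 76.60 mm
Weak-axis I_min = (h_o·b_o³ − h_i·b_i³)/12 with b_o = 92.0, b_i = 76.60 mm (shorter outer/inner sides).
I_min = (182×92.0³ − 166.6×76.60³)/12 = 5.570×10^6 mm⁴
I = 5.570×10^-6 m⁴
At the buckling limit P_cr = P = 8.770×10^4 N
From P_cr = π²EI/(K·L)²:  L = (1/K)·√(π²EI/P_cr) = (1/0.5)·√(π²×1.19×10^11×5.570×10^-6/8.770×10^4)
L = 17.3 m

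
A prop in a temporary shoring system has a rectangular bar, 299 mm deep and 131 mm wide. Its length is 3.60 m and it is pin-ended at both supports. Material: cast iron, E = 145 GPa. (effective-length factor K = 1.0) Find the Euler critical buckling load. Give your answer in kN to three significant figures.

P_cr ≈ 6190 kN

Buckling occurs about the weak axis: I_min = h·b³/12 with b = 131 mm (the shorter side).
I_min = 299×131³/12 = 5.601×10^7 mm⁴
I = 5.601×10^7 mm⁴ = 5.601×10^-5 m⁴
Effective length L_e = K·L = 1 × 3.60 = 3.600 m
P_cr = π²EI / L_e² = π² × 145×10⁹ × 5.601×10^-5 / 3.600² = 6.185×10^6 N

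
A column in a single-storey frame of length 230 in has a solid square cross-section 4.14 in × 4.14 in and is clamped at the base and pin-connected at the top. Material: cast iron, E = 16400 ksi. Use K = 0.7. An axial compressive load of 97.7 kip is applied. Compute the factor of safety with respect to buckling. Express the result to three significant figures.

n ≈ 1.56

I = a⁴/12 = 4.14⁴/12 = 24.48 in⁴
Effective length L_e = K·L = 0.7 × 230 = 161.0 in
P_cr = π²EI / L_e² = π² × 16400×10³ × 24.48 / 161.0² = 1.529×10^5 lb
Factor of safety n = P_cr / P = 152.87 / 97.7 = 1.56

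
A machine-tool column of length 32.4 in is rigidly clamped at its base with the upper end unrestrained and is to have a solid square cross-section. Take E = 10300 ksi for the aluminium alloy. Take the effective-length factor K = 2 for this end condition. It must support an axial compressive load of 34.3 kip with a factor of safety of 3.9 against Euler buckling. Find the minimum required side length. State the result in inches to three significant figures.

Required P_cr = n·P = 3.9 × 34.3 = 133.8 kip
L_e = K·L = 2 × 32.4 = 64.80 in
Required I = P_cr·L_e²/(π²E) = 1.338×10^5 × 64.80² / (π² × 1.03×10^7) = 5.526 in⁴
Solid square: I = a⁴/12  ⇒  a = (12I)^(1/4) = (12×5.526)^(1/4) = 2.85 in

a ≈ 2.85 in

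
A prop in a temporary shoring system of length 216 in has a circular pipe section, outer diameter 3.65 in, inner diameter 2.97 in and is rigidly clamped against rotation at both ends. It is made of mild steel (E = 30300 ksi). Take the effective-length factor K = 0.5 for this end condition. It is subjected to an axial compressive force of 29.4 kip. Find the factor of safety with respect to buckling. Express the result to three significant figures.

n ≈ 4.27

d_o = 3.65 in, d_i = 2.97 in
I = π(d_o⁴ − d_i⁴)/64 = π(3.65⁴ − 2.970⁴)/64 = 4.893 in⁴
Effective length L_e = K·L = 0.5 × 216 = 108.0 in
P_cr = π²EI / L_e² = π² × 30300×10³ × 4.893 / 108.0² = 1.255×10^5 lb
Factor of safety n = P_cr / P = 125.45 / 29.4 = 4.27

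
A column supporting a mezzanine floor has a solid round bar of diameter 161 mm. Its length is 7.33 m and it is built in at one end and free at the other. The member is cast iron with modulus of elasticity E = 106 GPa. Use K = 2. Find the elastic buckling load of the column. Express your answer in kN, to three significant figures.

I = πd⁴/64 = π×161⁴/64 = 3.298×10^7 mm⁴
I = 3.298×10^7 mm⁴ = 3.298×10^-5 m⁴
Effective length L_e = K·L = 2 × 7.33 = 14.66 m
P_cr = π²EI / L_e² = π² × 106×10⁹ × 3.298×10^-5 / 14.66² = 1.606×10^5 N

P_cr ≈ 161 kN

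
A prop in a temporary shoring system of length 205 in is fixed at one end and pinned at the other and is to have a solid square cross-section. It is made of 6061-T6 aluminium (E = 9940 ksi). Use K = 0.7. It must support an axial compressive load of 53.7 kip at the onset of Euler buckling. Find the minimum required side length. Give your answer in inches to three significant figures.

L_e = K·L = 0.7 × 205 = 143.5 in
Required I = P_cr·L_e²/(π²E) = 5.370×10^4 × 143.5² / (π² × 9.94×10^6) = 11.27 in⁴
Solid square: I = a⁴/12  ⇒  a = (12I)^(1/4) = (12×11.27)^(1/4) = 3.41 in

a ≈ 3.41 in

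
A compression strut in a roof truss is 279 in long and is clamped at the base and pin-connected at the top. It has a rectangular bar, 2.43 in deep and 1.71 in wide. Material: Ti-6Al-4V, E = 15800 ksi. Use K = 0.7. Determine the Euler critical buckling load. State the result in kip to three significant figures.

P_cr ≈ 4.14 kip

Buckling occurs about the weak axis: I_min = h·b³/12 with b = 1.71 in (the shorter side).
I_min = 2.43×1.71³/12 = 1.013 in⁴
Effective length L_e = K·L = 0.7 × 279 = 195.3 in
P_cr = π²EI / L_e² = π² × 15800×10³ × 1.013 / 195.3² = 4.140×10^3 lb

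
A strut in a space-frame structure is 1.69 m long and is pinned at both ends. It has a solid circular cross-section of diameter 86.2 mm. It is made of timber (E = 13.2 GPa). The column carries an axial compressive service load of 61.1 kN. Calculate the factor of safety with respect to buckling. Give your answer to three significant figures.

n ≈ 2.02

I = πd⁴/64 = π×86.2⁴/64 = 2.710×10^6 mm⁴
I = 2.710×10^6 mm⁴ = 2.710×10^-6 m⁴
Effective length L_e = K·L = 1 × 1.69 = 1.690 m
P_cr = π²EI / L_e² = π² × 13.2×10⁹ × 2.710×10^-6 / 1.690² = 1.236×10^5 N
Factor of safety n = P_cr / P = 123.62 / 61.1 = 2.02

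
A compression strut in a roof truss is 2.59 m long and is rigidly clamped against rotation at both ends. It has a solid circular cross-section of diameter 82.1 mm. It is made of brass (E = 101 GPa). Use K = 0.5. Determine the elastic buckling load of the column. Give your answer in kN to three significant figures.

P_cr ≈ 1330 kN

I = πd⁴/64 = π×82.1⁴/64 = 2.230×10^6 mm⁴
I = 2.230×10^6 mm⁴ = 2.230×10^-6 m⁴
Effective length L_e = K·L = 0.5 × 2.59 = 1.295 m
P_cr = π²EI / L_e² = π² × 101×10⁹ × 2.230×10^-6 / 1.295² = 1.326×10^6 N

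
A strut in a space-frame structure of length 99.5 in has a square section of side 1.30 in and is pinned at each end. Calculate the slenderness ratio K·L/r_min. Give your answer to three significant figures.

λ ≈ 265

For a square r = a/√12 = 1.30/√12 = 0.3753 in
L_e = K·L = 1 × 99.5 = 99.50 in
λ = L_e / r_min = 99.500 / 0.3753 = 265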